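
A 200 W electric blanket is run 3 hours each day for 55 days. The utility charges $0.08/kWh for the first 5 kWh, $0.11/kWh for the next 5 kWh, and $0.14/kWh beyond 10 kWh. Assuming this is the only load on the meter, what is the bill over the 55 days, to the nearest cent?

$4.17

Runtime = 3 h/day × 55 days = 165 h
Energy = 0.2 kW × 165 h = 33 kWh
Tier 1 (0–5 kWh): 5 × $0.08 = $0.4
Tier 2 (5–10 kWh): 5 × $0.11 = $0.55
Above 10 kWh: 23 × $0.14 = $3.22
Bill = $4.17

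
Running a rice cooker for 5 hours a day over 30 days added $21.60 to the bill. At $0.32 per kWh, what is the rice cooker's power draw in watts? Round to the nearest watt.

450 W

Energy = $21.60 ÷ $0.32/kWh = 67.5 kWh
Runtime = 5 h/day × 30 days = 150 h
Power = 67.5 kWh ÷ 150 h = 0.45 kW = 450 W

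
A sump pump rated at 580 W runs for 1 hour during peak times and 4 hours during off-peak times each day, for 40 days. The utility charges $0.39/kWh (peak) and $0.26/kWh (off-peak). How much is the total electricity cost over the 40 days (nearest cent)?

Peak energy = 0.58 kW × 1 h × 40 = 23.2 kWh
Off-peak energy = 0.58 kW × 4 h × 40 = 92.8 kWh
Cost = 23.2 × $0.39 + 92.8 × $0.26 = $9.048 + $24.128 = $33.18

$33.18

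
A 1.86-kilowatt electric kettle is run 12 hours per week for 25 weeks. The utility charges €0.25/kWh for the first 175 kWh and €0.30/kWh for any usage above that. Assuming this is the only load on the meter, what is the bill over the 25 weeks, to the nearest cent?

Runtime = 12 h/week × 25 weeks = 300 h
Energy = 1.86 kW × 300 h = 558 kWh
Tier 1 (0–175 kWh): 175 × €0.25 = €43.75
Above 175 kWh: 383 × €0.30 = €114.9
Bill = €158.65

€158.65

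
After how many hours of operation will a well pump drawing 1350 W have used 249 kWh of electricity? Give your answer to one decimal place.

Hours = 249 kWh ÷ 1.35 kW = 184.4 h

184.4 h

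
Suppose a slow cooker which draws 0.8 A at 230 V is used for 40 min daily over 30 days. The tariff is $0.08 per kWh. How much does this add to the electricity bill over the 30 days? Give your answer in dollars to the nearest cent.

Power = 0.8 A × 230 V = 184 W = 0.184 kW
Runtime = 40 min × 30 = 1200 min = 20 h
Energy = 0.184 kW × 20 h = 3.68 kWh
Cost = 3.68 kWh × $0.08/kWh = $0.29

$0.29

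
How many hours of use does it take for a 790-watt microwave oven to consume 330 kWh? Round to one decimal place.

417.7 h

Hours = 330 kWh ÷ 0.79 kW = 417.7 h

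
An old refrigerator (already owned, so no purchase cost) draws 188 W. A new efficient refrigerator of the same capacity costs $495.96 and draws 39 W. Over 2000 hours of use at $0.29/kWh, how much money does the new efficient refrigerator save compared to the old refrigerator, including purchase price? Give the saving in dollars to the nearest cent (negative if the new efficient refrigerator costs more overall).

old refrigerator: $0.00 + (188/1000) kW × 2000 h × $0.29 = $0.00 + $109.04 = $109.04
new efficient refrigerator: $495.96 + (39/1000) kW × 2000 h × $0.29 = $495.96 + $22.62 = $518.58
Saving = $109.04 − $518.58 = −$409.54

-$409.54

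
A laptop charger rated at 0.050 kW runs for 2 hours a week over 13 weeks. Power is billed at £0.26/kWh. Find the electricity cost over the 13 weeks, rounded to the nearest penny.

Runtime = 2 h/week × 13 weeks = 26 h
Energy = 0.05 kW × 26 h = 1.3 kWh
Cost = 1.3 kWh × £0.26/kWh = £0.34

£0.34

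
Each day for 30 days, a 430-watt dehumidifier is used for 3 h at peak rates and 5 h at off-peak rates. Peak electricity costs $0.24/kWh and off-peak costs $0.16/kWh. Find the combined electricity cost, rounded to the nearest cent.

Peak energy = 0.43 kW × 3 h × 30 = 38.7 kWh
Off-peak energy = 0.43 kW × 5 h × 30 = 64.5 kWh
Cost = 38.7 × $0.24 + 64.5 × $0.16 = $9.288 + $10.32 = $19.61

$19.61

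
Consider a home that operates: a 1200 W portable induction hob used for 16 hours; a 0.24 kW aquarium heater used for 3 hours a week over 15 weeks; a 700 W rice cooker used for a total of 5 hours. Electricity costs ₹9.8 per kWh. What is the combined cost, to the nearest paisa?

₹328.30

portable induction hob: 1.2 kW × 16 h = 19.2 kWh
aquarium heater: Runtime = 3 h/week × 15 weeks = 45 h
aquarium heater: 0.24 kW × 45 h = 10.8 kWh
rice cooker: 0.7 kW × 5 h = 3.5 kWh
Total energy = 33.5 kWh
Cost = 33.5 × ₹9.8 = ₹328.30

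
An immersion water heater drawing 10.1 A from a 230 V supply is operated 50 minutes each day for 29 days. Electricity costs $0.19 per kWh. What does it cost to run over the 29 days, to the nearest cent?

$10.67

Power = 10.1 A × 230 V = 2323 W = 2.323 kW
Runtime = 50 min × 29 = 1450 min = 24.166666… h
Energy = 2.323 kW × 24.166666… h = 56.139166… kWh
Cost = 56.139166… kWh × $0.19/kWh = $10.67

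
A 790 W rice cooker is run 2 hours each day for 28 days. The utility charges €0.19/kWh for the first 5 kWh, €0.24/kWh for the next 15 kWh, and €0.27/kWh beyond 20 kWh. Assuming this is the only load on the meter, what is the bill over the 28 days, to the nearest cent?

€11.09

Runtime = 2 h/day × 28 days = 56 h
Energy = 0.79 kW × 56 h = 44.24 kWh
Tier 1 (0–5 kWh): 5 × €0.19 = €0.95
Tier 2 (5–20 kWh): 15 × €0.24 = €3.6
Above 20 kWh: 24.24 × €0.27 = €6.5448
Bill = €11.09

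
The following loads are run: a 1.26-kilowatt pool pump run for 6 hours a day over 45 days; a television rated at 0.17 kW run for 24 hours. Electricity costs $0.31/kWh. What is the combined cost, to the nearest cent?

$106.73

pool pump: Runtime = 6 h/day × 45 days = 270 h
pool pump: 1.26 kW × 270 h = 340.2 kWh
television: 0.17 kW × 24 h = 4.08 kWh
Total energy = 344.28 kWh
Cost = 344.28 × $0.31 = $106.73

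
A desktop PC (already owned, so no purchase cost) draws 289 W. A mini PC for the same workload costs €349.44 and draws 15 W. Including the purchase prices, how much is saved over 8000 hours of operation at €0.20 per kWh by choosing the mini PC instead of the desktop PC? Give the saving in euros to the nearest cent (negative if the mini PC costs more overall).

desktop PC: €0.00 + (289/1000) kW × 8000 h × €0.20 = €0.00 + €462.4 = €462.4
mini PC: €349.44 + (15/1000) kW × 8000 h × €0.20 = €349.44 + €24 = €373.44
Saving = €462.4 − €373.44 = €88.96

€88.96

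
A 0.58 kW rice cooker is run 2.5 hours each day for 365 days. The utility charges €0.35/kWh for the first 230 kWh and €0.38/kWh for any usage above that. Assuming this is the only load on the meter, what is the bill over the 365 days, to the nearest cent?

€194.22

Runtime = 2.5 h/day × 365 days = 912.5 h
Energy = 0.58 kW × 912.5 h = 529.25 kWh
Tier 1 (0–230 kWh): 230 × €0.35 = €80.5
Above 230 kWh: 299.25 × €0.38 = €113.715
Bill = €194.22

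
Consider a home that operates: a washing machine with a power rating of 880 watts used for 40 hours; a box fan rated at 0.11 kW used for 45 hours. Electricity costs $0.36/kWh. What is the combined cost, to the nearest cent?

$14.45

washing machine: 0.88 kW × 40 h = 35.2 kWh
box fan: 0.11 kW × 45 h = 4.95 kWh
Total energy = 40.15 kWh
Cost = 40.15 × $0.36 = $14.45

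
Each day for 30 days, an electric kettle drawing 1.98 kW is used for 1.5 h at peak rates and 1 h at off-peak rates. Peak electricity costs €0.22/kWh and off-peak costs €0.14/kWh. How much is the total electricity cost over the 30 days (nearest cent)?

€27.92

Peak energy = 1.98 kW × 1.5 h × 30 = 89.1 kWh
Off-peak energy = 1.98 kW × 1 h × 30 = 59.4 kWh
Cost = 89.1 × €0.22 + 59.4 × €0.14 = €19.602 + €8.316 = €27.92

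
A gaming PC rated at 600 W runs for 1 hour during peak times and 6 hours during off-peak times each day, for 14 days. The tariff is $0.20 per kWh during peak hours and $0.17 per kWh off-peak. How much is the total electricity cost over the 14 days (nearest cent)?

$10.25

Peak energy = 0.6 kW × 1 h × 14 = 8.4 kWh
Off-peak energy = 0.6 kW × 6 h × 14 = 50.4 kWh
Cost = 8.4 × $0.20 + 50.4 × $0.17 = $1.68 + $8.568 = $10.25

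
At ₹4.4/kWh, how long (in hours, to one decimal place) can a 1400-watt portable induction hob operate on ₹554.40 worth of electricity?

Energy available = ₹554.40 ÷ ₹4.4/kWh = 126 kWh
Hours = 126 kWh ÷ 1.4 kW = 90.0 h

90.0 h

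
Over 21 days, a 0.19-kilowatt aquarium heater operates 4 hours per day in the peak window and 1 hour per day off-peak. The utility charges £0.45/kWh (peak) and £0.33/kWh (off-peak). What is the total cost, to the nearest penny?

£8.50

Peak energy = 0.19 kW × 4 h × 21 = 15.96 kWh
Off-peak energy = 0.19 kW × 1 h × 21 = 3.99 kWh
Cost = 15.96 × £0.45 + 3.99 × £0.33 = £7.182 + £1.3167 = £8.50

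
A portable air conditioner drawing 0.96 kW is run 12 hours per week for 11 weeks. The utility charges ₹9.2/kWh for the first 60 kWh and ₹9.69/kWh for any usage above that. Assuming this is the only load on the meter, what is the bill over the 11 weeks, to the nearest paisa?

₹1198.52

Runtime = 12 h/week × 11 weeks = 132 h
Energy = 0.96 kW × 132 h = 126.72 kWh
Tier 1 (0–60 kWh): 60 × ₹9.2 = ₹552
Above 60 kWh: 66.72 × ₹9.69 = ₹646.5168
Bill = ₹1198.52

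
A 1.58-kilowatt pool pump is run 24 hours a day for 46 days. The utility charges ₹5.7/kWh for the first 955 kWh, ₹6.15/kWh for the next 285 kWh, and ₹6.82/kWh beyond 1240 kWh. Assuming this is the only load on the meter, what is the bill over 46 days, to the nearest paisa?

₹10635.71

Runtime = 24 h × 46 = 1104 h
Energy = 1.58 kW × 1104 h = 1744.32 kWh
Tier 1 (0–955 kWh): 955 × ₹5.7 = ₹5443.5
Tier 2 (955–1240 kWh): 285 × ₹6.15 = ₹1752.75
Above 1240 kWh: 504.32 × ₹6.82 = ₹3439.4624
Bill = ₹10635.71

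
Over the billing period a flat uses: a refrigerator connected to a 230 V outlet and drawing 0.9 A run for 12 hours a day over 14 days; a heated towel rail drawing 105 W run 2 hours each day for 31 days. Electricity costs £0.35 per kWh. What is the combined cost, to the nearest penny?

refrigerator: Power = 0.9 A × 230 V = 207 W = 0.207 kW
refrigerator: Runtime = 12 h/day × 14 days = 168 h
refrigerator: 0.207 kW × 168 h = 34.776 kWh
heated towel rail: Runtime = 2 h/day × 31 days = 62 h
heated towel rail: 0.105 kW × 62 h = 6.51 kWh
Total energy = 41.286 kWh
Cost = 41.286 × £0.35 = £14.45

£14.45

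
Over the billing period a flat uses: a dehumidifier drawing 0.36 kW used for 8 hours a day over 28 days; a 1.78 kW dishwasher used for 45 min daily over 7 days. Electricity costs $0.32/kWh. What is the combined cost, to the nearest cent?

dehumidifier: Runtime = 8 h/day × 28 days = 224 h
dehumidifier: 0.36 kW × 224 h = 80.64 kWh
dishwasher: Runtime = 45 min × 7 = 315 min = 5.25 h
dishwasher: 1.78 kW × 5.25 h = 9.345 kWh
Total energy = 89.985 kWh
Cost = 89.985 × $0.32 = $28.80

$28.80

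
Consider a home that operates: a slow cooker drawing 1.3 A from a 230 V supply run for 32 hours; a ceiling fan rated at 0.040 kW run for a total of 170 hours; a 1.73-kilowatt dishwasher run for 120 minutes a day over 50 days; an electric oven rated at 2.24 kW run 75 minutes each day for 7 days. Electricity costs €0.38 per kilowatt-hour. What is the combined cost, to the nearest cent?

€79.41

slow cooker: Power = 1.3 A × 230 V = 299 W = 0.299 kW
slow cooker: 0.299 kW × 32 h = 9.568 kWh
ceiling fan: 0.04 kW × 170 h = 6.8 kWh
dishwasher: Runtime = 120 min × 50 = 6000 min = 100 h
dishwasher: 1.73 kW × 100 h = 173 kWh
electric oven: Runtime = 75 min × 7 = 525 min = 8.75 h
electric oven: 2.24 kW × 8.75 h = 19.6 kWh
Total energy = 208.968 kWh
Cost = 208.968 × €0.38 = €79.41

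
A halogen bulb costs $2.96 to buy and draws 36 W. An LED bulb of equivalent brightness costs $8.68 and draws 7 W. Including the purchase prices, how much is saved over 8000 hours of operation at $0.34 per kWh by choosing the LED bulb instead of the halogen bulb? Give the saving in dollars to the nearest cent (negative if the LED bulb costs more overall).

$73.16

halogen bulb: $2.96 + (36/1000) kW × 8000 h × $0.34 = $2.96 + $97.92 = $100.88
LED bulb: $8.68 + (7/1000) kW × 8000 h × $0.34 = $8.68 + $19.04 = $27.72
Saving = $100.88 − $27.72 = $73.16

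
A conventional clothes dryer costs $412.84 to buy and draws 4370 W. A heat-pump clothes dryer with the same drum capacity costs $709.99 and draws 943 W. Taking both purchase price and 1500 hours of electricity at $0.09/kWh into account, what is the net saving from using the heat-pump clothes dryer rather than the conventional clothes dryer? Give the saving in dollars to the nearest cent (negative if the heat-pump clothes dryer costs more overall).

$165.50

conventional clothes dryer: $412.84 + (4370/1000) kW × 1500 h × $0.09 = $412.84 + $589.95 = $1002.79
heat-pump clothes dryer: $709.99 + (943/1000) kW × 1500 h × $0.09 = $709.99 + $127.305 = $837.295
Saving = $1002.79 − $837.295 = $165.495 → $165.50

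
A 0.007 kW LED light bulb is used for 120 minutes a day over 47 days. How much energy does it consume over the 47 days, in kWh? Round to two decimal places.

0.66 kWh

Runtime = 120 min × 47 = 5640 min = 94 h
Energy = 0.007 kW × 94 h = 0.658 kWh ≈ 0.66 kWh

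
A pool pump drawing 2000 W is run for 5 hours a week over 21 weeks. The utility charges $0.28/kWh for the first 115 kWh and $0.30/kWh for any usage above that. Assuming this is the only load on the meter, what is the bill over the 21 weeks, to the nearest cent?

$60.70

Runtime = 5 h/week × 21 weeks = 105 h
Energy = 2 kW × 105 h = 210 kWh
Tier 1 (0–115 kWh): 115 × $0.28 = $32.2
Above 115 kWh: 95 × $0.30 = $28.5
Bill = $60.70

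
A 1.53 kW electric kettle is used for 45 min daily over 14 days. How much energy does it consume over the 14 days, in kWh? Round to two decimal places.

Runtime = 45 min × 14 = 630 min = 10.5 h
Energy = 1.53 kW × 10.5 h = 16.065 kWh ≈ 16.07 kWh

16.07 kWh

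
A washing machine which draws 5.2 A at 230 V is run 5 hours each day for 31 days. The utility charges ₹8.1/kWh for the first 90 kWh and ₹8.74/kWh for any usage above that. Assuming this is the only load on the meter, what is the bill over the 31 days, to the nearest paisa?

Power = 5.2 A × 230 V = 1196 W = 1.196 kW
Runtime = 5 h/day × 31 days = 155 h
Energy = 1.196 kW × 155 h = 185.38 kWh
Tier 1 (0–90 kWh): 90 × ₹8.1 = ₹729
Above 90 kWh: 95.38 × ₹8.74 = ₹833.6212
Bill = ₹1562.62

₹1562.62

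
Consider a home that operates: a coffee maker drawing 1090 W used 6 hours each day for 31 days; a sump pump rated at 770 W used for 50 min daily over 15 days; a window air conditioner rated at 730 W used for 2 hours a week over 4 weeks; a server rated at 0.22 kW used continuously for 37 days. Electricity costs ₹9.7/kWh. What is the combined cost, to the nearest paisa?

coffee maker: Runtime = 6 h/day × 31 days = 186 h
coffee maker: 1.09 kW × 186 h = 202.74 kWh
sump pump: Runtime = 50 min × 15 = 750 min = 12.5 h
sump pump: 0.77 kW × 12.5 h = 9.625 kWh
window air conditioner: Runtime = 2 h/week × 4 weeks = 8 h
window air conditioner: 0.73 kW × 8 h = 5.84 kWh
server: Runtime = 24 h × 37 = 888 h
server: 0.22 kW × 888 h = 195.36 kWh
Total energy = 413.565 kWh
Cost = 413.565 × ₹9.7 = ₹4011.58

₹4011.58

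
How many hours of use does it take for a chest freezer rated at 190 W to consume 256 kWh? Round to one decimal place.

Hours = 256 kWh ÷ 0.19 kW = 1347.4 h

1347.4 h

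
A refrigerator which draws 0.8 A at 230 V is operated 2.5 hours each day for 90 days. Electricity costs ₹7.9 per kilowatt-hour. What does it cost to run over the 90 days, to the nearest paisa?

₹327.06

Power = 0.8 A × 230 V = 184 W = 0.184 kW
Runtime = 2.5 h/day × 90 days = 225 h
Energy = 0.184 kW × 225 h = 41.4 kWh
Cost = 41.4 kWh × ₹7.9/kWh = ₹327.06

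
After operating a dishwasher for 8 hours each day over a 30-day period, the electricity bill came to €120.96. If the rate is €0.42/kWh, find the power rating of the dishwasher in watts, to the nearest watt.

1200 W

Energy = €120.96 ÷ €0.42/kWh = 288 kWh
Runtime = 8 h/day × 30 days = 240 h
Power = 288 kWh ÷ 240 h = 1.2 kW = 1200 W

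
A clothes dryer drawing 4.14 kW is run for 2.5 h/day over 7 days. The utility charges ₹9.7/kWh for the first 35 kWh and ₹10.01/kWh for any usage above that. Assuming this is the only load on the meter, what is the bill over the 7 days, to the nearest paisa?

Runtime = 2.5 h/day × 7 days = 17.5 h
Energy = 4.14 kW × 17.5 h = 72.45 kWh
Tier 1 (0–35 kWh): 35 × ₹9.7 = ₹339.5
Above 35 kWh: 37.45 × ₹10.01 = ₹374.8745
Bill = ₹714.37

₹714.37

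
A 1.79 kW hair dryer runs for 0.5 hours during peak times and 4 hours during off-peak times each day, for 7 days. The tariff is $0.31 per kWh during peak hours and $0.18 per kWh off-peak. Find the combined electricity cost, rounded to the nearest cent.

Peak energy = 1.79 kW × 0.5 h × 7 = 6.265 kWh
Off-peak energy = 1.79 kW × 4 h × 7 = 50.12 kWh
Cost = 6.265 × $0.31 + 50.12 × $0.18 = $1.94215 + $9.0216 = $10.96

$10.96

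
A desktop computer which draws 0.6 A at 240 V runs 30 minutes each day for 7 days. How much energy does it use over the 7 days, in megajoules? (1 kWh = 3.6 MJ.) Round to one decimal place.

1.8 MJ

Power = 0.6 A × 240 V = 144 W = 0.144 kW
Runtime = 30 min × 7 = 210 min = 3.5 h
Energy = 0.144 kW × 3.5 h = 0.504 kWh
= 0.504 × 3.6 MJ = 1.8 MJ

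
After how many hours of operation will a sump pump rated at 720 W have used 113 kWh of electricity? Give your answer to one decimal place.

156.9 h

Hours = 113 kWh ÷ 0.72 kW = 156.9 h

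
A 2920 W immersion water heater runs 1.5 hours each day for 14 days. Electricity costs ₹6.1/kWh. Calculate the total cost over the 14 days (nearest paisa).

₹374.05

Runtime = 1.5 h/day × 14 days = 21 h
Energy = 2.92 kW × 21 h = 61.32 kWh
Cost = 61.32 kWh × ₹6.1/kWh = ₹374.05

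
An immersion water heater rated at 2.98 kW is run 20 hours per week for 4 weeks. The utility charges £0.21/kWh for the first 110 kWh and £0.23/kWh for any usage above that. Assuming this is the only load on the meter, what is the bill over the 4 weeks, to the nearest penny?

£52.63

Runtime = 20 h/week × 4 weeks = 80 h
Energy = 2.98 kW × 80 h = 238.4 kWh
Tier 1 (0–110 kWh): 110 × £0.21 = £23.1
Above 110 kWh: 128.4 × £0.23 = £29.532
Bill = £52.63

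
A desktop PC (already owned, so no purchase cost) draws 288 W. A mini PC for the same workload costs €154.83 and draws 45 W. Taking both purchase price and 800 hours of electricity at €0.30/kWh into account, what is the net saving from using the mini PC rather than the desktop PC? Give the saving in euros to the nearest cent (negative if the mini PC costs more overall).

-€96.51

desktop PC: €0.00 + (288/1000) kW × 800 h × €0.30 = €0.00 + €69.12 = €69.12
mini PC: €154.83 + (45/1000) kW × 800 h × €0.30 = €154.83 + €10.8 = €165.63
Saving = €69.12 − €165.63 = −€96.51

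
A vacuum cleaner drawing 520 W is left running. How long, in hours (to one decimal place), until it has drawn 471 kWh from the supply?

Hours = 471 kWh ÷ 0.52 kW = 905.8 h

905.8 h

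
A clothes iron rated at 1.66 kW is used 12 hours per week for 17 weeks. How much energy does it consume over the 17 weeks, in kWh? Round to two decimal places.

Runtime = 12 h/week × 17 weeks = 204 h
Energy = 1.66 kW × 204 h = 338.64 kWh

338.64 kWh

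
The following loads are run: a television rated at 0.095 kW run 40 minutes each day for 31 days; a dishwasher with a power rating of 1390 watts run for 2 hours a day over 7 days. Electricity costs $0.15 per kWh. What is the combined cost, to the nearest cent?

$3.21

television: Runtime = 40 min × 31 = 1240 min = 20.666666… h
television: 0.095 kW × 20.666666… h = 1.963333… kWh
dishwasher: Runtime = 2 h/day × 7 days = 14 h
dishwasher: 1.39 kW × 14 h = 19.46 kWh
Total energy = 21.423333… kWh
Cost = 21.423333… × $0.15 = $3.21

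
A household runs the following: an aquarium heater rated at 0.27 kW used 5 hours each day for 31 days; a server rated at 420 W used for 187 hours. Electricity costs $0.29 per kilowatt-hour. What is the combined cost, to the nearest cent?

aquarium heater: Runtime = 5 h/day × 31 days = 155 h
aquarium heater: 0.27 kW × 155 h = 41.85 kWh
server: 0.42 kW × 187 h = 78.54 kWh
Total energy = 120.39 kWh
Cost = 120.39 × $0.29 = $34.91

$34.91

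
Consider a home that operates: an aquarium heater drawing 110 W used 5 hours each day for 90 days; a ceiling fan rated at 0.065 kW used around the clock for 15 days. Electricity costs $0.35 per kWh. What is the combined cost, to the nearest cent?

$25.52

aquarium heater: Runtime = 5 h/day × 90 days = 450 h
aquarium heater: 0.11 kW × 450 h = 49.5 kWh
ceiling fan: Runtime = 24 h × 15 = 360 h
ceiling fan: 0.065 kW × 360 h = 23.4 kWh
Total energy = 72.9 kWh
Cost = 72.9 × $0.35 = $25.52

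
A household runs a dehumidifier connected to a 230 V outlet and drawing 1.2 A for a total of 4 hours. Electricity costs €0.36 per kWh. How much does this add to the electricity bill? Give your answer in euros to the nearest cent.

€0.40

Power = 1.2 A × 230 V = 276 W = 0.276 kW
Energy = 0.276 kW × 4 h = 1.104 kWh
Cost = 1.104 kWh × €0.36/kWh = €0.40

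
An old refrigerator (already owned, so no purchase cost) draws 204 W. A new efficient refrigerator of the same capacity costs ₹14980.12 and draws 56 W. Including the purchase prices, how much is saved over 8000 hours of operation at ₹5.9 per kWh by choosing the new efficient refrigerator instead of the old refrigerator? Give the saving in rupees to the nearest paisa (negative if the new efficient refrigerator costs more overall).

old refrigerator: ₹0.00 + (204/1000) kW × 8000 h × ₹5.9 = ₹0.00 + ₹9628.8 = ₹9628.8
new efficient refrigerator: ₹14980.12 + (56/1000) kW × 8000 h × ₹5.9 = ₹14980.12 + ₹2643.2 = ₹17623.32
Saving = ₹9628.8 − ₹17623.32 = −₹7994.52

-₹7994.52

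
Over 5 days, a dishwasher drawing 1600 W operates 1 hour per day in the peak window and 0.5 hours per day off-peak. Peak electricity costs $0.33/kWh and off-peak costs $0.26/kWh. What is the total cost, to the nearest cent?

$3.68

Peak energy = 1.6 kW × 1 h × 5 = 8 kWh
Off-peak energy = 1.6 kW × 0.5 h × 5 = 4 kWh
Cost = 8 × $0.33 + 4 × $0.26 = $2.64 + $1.04 = $3.68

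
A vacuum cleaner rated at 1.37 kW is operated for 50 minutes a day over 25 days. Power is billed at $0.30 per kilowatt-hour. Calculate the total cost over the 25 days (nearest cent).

Runtime = 50 min × 25 = 1250 min = 20.833333… h
Energy = 1.37 kW × 20.833333… h = 28.541666… kWh
Cost = 28.541666… kWh × $0.30/kWh = $8.56

$8.56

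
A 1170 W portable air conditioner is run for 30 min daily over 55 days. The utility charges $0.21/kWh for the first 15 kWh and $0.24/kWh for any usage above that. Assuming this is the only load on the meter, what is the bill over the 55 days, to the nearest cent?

$7.27

Runtime = 30 min × 55 = 1650 min = 27.5 h
Energy = 1.17 kW × 27.5 h = 32.175 kWh
Tier 1 (0–15 kWh): 15 × $0.21 = $3.15
Above 15 kWh: 17.175 × $0.24 = $4.122
Bill = $7.27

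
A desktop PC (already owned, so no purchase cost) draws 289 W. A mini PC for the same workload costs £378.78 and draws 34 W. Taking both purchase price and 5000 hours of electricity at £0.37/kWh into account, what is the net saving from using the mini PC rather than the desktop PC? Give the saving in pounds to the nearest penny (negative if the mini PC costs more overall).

£92.97

desktop PC: £0.00 + (289/1000) kW × 5000 h × £0.37 = £0.00 + £534.65 = £534.65
mini PC: £378.78 + (34/1000) kW × 5000 h × £0.37 = £378.78 + £62.9 = £441.68
Saving = £534.65 − £441.68 = £92.97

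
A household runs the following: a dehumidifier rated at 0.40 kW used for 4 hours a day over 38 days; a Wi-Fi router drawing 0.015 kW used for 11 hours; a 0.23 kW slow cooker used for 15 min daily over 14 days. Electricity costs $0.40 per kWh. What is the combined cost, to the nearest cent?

$24.71

dehumidifier: Runtime = 4 h/day × 38 days = 152 h
dehumidifier: 0.4 kW × 152 h = 60.8 kWh
Wi-Fi router: 0.015 kW × 11 h = 0.165 kWh
slow cooker: Runtime = 15 min × 14 = 210 min = 3.5 h
slow cooker: 0.23 kW × 3.5 h = 0.805 kWh
Total energy = 61.77 kWh
Cost = 61.77 × $0.40 = $24.71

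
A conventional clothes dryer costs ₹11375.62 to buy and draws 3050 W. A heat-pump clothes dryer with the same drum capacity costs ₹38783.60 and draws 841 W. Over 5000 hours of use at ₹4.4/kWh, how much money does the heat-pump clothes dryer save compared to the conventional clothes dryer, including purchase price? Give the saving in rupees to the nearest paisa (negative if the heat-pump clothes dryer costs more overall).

₹21190.02

conventional clothes dryer: ₹11375.62 + (3050/1000) kW × 5000 h × ₹4.4 = ₹11375.62 + ₹67100 = ₹78475.62
heat-pump clothes dryer: ₹38783.60 + (841/1000) kW × 5000 h × ₹4.4 = ₹38783.60 + ₹18502 = ₹57285.6
Saving = ₹78475.62 − ₹57285.6 = ₹21190.02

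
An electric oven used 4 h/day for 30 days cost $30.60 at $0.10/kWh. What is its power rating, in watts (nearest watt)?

Energy = $30.60 ÷ $0.10/kWh = 306 kWh
Runtime = 4 h/day × 30 days = 120 h
Power = 306 kWh ÷ 120 h = 2.55 kW = 2550 W

2550 W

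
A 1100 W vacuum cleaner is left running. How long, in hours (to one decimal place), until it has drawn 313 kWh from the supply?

284.5 h

Hours = 313 kWh ÷ 1.1 kW = 284.5 h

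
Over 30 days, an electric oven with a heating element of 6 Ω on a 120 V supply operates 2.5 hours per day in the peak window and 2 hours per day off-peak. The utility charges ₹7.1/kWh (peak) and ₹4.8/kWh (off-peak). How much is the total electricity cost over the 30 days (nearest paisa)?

Power = V²/R = 120²/6 = 2400 W = 2.4 kW
Peak energy = 2.4 kW × 2.5 h × 30 = 180 kWh
Off-peak energy = 2.4 kW × 2 h × 30 = 144 kWh
Cost = 180 × ₹7.1 + 144 × ₹4.8 = ₹1278 + ₹691.2 = ₹1969.20

₹1969.20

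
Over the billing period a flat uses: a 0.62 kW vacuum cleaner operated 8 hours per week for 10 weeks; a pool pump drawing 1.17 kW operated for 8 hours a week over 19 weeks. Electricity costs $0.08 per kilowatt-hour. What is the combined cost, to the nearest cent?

$18.20

vacuum cleaner: Runtime = 8 h/week × 10 weeks = 80 h
vacuum cleaner: 0.62 kW × 80 h = 49.6 kWh
pool pump: Runtime = 8 h/week × 19 weeks = 152 h
pool pump: 1.17 kW × 152 h = 177.84 kWh
Total energy = 227.44 kWh
Cost = 227.44 × $0.08 = $18.20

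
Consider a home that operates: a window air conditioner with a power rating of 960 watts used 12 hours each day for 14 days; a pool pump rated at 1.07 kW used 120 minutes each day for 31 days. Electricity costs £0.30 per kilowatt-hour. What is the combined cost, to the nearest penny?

£68.29

window air conditioner: Runtime = 12 h/day × 14 days = 168 h
window air conditioner: 0.96 kW × 168 h = 161.28 kWh
pool pump: Runtime = 120 min × 31 = 3720 min = 62 h
pool pump: 1.07 kW × 62 h = 66.34 kWh
Total energy = 227.62 kWh
Cost = 227.62 × £0.30 = £68.29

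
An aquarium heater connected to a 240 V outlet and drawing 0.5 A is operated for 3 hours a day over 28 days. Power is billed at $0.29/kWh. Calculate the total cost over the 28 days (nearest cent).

$2.92

Power = 0.5 A × 240 V = 120 W = 0.12 kW
Runtime = 3 h/day × 28 days = 84 h
Energy = 0.12 kW × 84 h = 10.08 kWh
Cost = 10.08 kWh × $0.29/kWh = $2.92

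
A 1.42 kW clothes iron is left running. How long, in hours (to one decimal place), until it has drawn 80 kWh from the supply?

56.3 h

Hours = 80 kWh ÷ 1.42 kW = 56.3 h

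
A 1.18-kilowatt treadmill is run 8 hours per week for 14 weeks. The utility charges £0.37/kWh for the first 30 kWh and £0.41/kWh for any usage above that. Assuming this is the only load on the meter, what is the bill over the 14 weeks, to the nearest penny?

£52.99

Runtime = 8 h/week × 14 weeks = 112 h
Energy = 1.18 kW × 112 h = 132.16 kWh
Tier 1 (0–30 kWh): 30 × £0.37 = £11.1
Above 30 kWh: 102.16 × £0.41 = £41.8856
Bill = £52.99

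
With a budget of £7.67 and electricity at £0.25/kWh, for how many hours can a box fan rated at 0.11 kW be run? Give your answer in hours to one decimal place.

Energy available = £7.67 ÷ £0.25/kWh = 30.68 kWh
Hours = 30.68 kWh ÷ 0.11 kW = 278.9 h

278.9 h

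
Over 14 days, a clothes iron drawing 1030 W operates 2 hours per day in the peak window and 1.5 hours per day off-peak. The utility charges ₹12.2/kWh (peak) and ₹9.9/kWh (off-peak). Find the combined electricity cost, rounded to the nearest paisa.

₹565.99

Peak energy = 1.03 kW × 2 h × 14 = 28.84 kWh
Off-peak energy = 1.03 kW × 1.5 h × 14 = 21.63 kWh
Cost = 28.84 × ₹12.2 + 21.63 × ₹9.9 = ₹351.848 + ₹214.137 = ₹565.99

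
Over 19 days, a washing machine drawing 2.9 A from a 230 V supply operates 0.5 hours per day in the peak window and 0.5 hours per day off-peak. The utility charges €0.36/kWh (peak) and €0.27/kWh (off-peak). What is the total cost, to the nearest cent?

€3.99

Power = 2.9 A × 230 V = 667 W = 0.667 kW
Peak energy = 0.667 kW × 0.5 h × 19 = 6.3365 kWh
Off-peak energy = 0.667 kW × 0.5 h × 19 = 6.3365 kWh
Cost = 6.3365 × €0.36 + 6.3365 × €0.27 = €2.28114 + €1.710855 = €3.99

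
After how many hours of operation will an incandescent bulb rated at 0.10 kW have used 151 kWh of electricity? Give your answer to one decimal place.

Hours = 151 kWh ÷ 0.1 kW = 1510.0 h

1510.0 h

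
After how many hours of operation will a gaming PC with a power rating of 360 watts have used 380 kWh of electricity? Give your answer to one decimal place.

Hours = 380 kWh ÷ 0.36 kW = 1055.6 h

1055.6 h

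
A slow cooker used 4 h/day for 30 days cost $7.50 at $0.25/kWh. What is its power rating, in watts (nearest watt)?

Energy = $7.50 ÷ $0.25/kWh = 30 kWh
Runtime = 4 h/day × 30 days = 120 h
Power = 30 kWh ÷ 120 h = 0.25 kW = 250 W

250 W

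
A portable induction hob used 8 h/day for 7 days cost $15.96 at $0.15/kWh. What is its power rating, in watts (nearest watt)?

1900 W

Energy = $15.96 ÷ $0.15/kWh = 106.4 kWh
Runtime = 8 h/day × 7 days = 56 h
Power = 106.4 kWh ÷ 56 h = 1.9 kW = 1900 W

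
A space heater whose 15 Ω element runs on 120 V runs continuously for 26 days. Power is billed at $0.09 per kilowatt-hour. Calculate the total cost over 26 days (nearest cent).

$53.91

Power = V²/R = 120²/15 = 960 W = 0.96 kW
Runtime = 24 h × 26 = 624 h
Energy = 0.96 kW × 624 h = 599.04 kWh
Cost = 599.04 kWh × $0.09/kWh = $53.91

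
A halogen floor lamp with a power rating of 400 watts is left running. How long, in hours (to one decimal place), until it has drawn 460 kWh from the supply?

Hours = 460 kWh ÷ 0.4 kW = 1150.0 h

1150.0 h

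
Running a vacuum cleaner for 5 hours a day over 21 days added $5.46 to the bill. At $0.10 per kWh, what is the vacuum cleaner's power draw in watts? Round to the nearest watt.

Energy = $5.46 ÷ $0.10/kWh = 54.6 kWh
Runtime = 5 h/day × 21 days = 105 h
Power = 54.6 kWh ÷ 105 h = 0.52 kW = 520 W

520 W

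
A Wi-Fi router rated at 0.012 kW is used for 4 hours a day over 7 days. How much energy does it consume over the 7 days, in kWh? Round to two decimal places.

Runtime = 4 h/day × 7 days = 28 h
Energy = 0.012 kW × 28 h = 0.336 kWh ≈ 0.34 kWh

0.34 kWh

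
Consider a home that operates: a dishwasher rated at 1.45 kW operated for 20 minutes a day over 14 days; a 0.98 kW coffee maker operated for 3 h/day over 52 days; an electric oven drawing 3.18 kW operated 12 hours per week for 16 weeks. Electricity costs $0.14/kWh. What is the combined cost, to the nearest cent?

$107.83

dishwasher: Runtime = 20 min × 14 = 280 min = 4.666666… h
dishwasher: 1.45 kW × 4.666666… h = 6.766666… kWh
coffee maker: Runtime = 3 h/day × 52 days = 156 h
coffee maker: 0.98 kW × 156 h = 152.88 kWh
electric oven: Runtime = 12 h/week × 16 weeks = 192 h
electric oven: 3.18 kW × 192 h = 610.56 kWh
Total energy = 770.206666… kWh
Cost = 770.206666… × $0.14 = $107.83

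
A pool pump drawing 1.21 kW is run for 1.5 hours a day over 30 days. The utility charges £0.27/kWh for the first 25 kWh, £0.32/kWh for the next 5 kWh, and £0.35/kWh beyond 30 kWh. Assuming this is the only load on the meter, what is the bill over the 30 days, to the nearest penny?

Runtime = 1.5 h/day × 30 days = 45 h
Energy = 1.21 kW × 45 h = 54.45 kWh
Tier 1 (0–25 kWh): 25 × £0.27 = £6.75
Tier 2 (25–30 kWh): 5 × £0.32 = £1.6
Above 30 kWh: 24.45 × £0.35 = £8.5575
Bill = £16.91

£16.91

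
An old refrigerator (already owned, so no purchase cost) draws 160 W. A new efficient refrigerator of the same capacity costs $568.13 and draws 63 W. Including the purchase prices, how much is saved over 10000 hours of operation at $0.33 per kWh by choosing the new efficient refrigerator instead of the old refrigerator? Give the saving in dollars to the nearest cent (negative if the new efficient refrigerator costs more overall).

-$248.03

old refrigerator: $0.00 + (160/1000) kW × 10000 h × $0.33 = $0.00 + $528 = $528
new efficient refrigerator: $568.13 + (63/1000) kW × 10000 h × $0.33 = $568.13 + $207.9 = $776.03
Saving = $528 − $776.03 = −$248.03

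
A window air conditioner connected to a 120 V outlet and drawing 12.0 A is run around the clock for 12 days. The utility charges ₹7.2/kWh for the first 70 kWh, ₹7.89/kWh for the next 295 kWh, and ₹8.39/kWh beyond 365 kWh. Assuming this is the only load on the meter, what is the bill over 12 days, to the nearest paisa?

₹3248.70

Power = 12.0 A × 120 V = 1440 W = 1.44 kW
Runtime = 24 h × 12 = 288 h
Energy = 1.44 kW × 288 h = 414.72 kWh
Tier 1 (0–70 kWh): 70 × ₹7.2 = ₹504
Tier 2 (70–365 kWh): 295 × ₹7.89 = ₹2327.55
Above 365 kWh: 49.72 × ₹8.39 = ₹417.1508
Bill = ₹3248.70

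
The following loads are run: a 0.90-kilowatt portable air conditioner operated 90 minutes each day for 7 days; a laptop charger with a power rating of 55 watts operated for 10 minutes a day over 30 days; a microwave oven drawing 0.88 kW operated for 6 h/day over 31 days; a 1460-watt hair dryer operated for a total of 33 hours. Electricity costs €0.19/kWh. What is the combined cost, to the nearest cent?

€42.10

portable air conditioner: Runtime = 90 min × 7 = 630 min = 10.5 h
portable air conditioner: 0.9 kW × 10.5 h = 9.45 kWh
laptop charger: Runtime = 10 min × 30 = 300 min = 5 h
laptop charger: 0.055 kW × 5 h = 0.275 kWh
microwave oven: Runtime = 6 h/day × 31 days = 186 h
microwave oven: 0.88 kW × 186 h = 163.68 kWh
hair dryer: 1.46 kW × 33 h = 48.18 kWh
Total energy = 221.585 kWh
Cost = 221.585 × €0.19 = €42.10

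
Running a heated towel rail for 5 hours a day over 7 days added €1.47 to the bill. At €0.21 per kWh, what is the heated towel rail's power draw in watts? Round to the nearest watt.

Energy = €1.47 ÷ €0.21/kWh = 7 kWh
Runtime = 5 h/day × 7 days = 35 h
Power = 7 kWh ÷ 35 h = 0.2 kW = 200 W

200 W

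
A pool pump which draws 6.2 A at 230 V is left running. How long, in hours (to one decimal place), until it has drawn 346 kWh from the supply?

Power = 6.2 A × 230 V = 1426 W = 1.426 kW
Hours = 346 kWh ÷ 1.426 kW = 242.6 h

242.6 h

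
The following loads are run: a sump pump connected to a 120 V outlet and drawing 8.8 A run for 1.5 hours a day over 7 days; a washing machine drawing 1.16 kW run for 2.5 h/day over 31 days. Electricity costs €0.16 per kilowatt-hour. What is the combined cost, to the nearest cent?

sump pump: Power = 8.8 A × 120 V = 1056 W = 1.056 kW
sump pump: Runtime = 1.5 h/day × 7 days = 10.5 h
sump pump: 1.056 kW × 10.5 h = 11.088 kWh
washing machine: Runtime = 2.5 h/day × 31 days = 77.5 h
washing machine: 1.16 kW × 77.5 h = 89.9 kWh
Total energy = 100.988 kWh
Cost = 100.988 × €0.16 = €16.16

€16.16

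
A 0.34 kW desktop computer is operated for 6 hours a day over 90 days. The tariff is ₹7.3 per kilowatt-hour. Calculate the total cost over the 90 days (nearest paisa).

₹1340.28

Runtime = 6 h/day × 90 days = 540 h
Energy = 0.34 kW × 540 h = 183.6 kWh
Cost = 183.6 kWh × ₹7.3/kWh = ₹1340.28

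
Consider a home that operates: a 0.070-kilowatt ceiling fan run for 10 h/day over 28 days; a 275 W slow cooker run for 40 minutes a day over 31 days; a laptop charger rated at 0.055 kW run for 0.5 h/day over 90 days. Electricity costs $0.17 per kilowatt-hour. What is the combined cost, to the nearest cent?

$4.72

ceiling fan: Runtime = 10 h/day × 28 days = 280 h
ceiling fan: 0.07 kW × 280 h = 19.6 kWh
slow cooker: Runtime = 40 min × 31 = 1240 min = 20.666666… h
slow cooker: 0.275 kW × 20.666666… h = 5.683333… kWh
laptop charger: Runtime = 0.5 h/day × 90 days = 45 h
laptop charger: 0.055 kW × 45 h = 2.475 kWh
Total energy = 27.758333… kWh
Cost = 27.758333… × $0.17 = $4.72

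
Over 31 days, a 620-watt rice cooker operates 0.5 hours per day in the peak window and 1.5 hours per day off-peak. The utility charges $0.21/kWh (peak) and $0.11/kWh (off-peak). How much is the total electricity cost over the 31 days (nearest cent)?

$5.19

Peak energy = 0.62 kW × 0.5 h × 31 = 9.61 kWh
Off-peak energy = 0.62 kW × 1.5 h × 31 = 28.83 kWh
Cost = 9.61 × $0.21 + 28.83 × $0.11 = $2.0181 + $3.1713 = $5.19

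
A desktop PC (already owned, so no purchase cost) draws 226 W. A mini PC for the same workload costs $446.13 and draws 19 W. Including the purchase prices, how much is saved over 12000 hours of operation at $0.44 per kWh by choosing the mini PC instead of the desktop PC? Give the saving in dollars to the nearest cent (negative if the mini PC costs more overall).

desktop PC: $0.00 + (226/1000) kW × 12000 h × $0.44 = $0.00 + $1193.28 = $1193.28
mini PC: $446.13 + (19/1000) kW × 12000 h × $0.44 = $446.13 + $100.32 = $546.45
Saving = $1193.28 − $546.45 = $646.83

$646.83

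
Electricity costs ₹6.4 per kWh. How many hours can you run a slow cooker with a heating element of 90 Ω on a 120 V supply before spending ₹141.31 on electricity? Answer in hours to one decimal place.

138.0 h

Power = V²/R = 120²/90 = 160 W = 0.16 kW
Energy available = ₹141.31 ÷ ₹6.4/kWh = 22.0797 kWh
Hours = 22.0797 kWh ÷ 0.16 kW = 138.0 h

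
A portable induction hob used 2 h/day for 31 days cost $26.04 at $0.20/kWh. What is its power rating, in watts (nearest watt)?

Energy = $26.04 ÷ $0.20/kWh = 130.2 kWh
Runtime = 2 h/day × 31 days = 62 h
Power = 130.2 kWh ÷ 62 h = 2.1 kW = 2100 W

2100 W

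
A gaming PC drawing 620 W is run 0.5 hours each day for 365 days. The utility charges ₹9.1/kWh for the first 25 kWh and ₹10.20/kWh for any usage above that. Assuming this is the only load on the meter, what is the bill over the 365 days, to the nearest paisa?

₹1126.63

Runtime = 0.5 h/day × 365 days = 182.5 h
Energy = 0.62 kW × 182.5 h = 113.15 kWh
Tier 1 (0–25 kWh): 25 × ₹9.1 = ₹227.5
Above 25 kWh: 88.15 × ₹10.20 = ₹899.13
Bill = ₹1126.63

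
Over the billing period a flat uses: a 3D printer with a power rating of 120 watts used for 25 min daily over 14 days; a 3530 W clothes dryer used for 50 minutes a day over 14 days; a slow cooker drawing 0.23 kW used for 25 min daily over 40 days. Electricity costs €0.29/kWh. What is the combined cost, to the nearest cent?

3D printer: Runtime = 25 min × 14 = 350 min = 5.833333… h
3D printer: 0.12 kW × 5.833333… h = 0.7 kWh
clothes dryer: Runtime = 50 min × 14 = 700 min = 11.666666… h
clothes dryer: 3.53 kW × 11.666666… h = 41.183333… kWh
slow cooker: Runtime = 25 min × 40 = 1000 min = 16.666666… h
slow cooker: 0.23 kW × 16.666666… h = 3.833333… kWh
Total energy = 45.716666… kWh
Cost = 45.716666… × €0.29 = €13.26

€13.26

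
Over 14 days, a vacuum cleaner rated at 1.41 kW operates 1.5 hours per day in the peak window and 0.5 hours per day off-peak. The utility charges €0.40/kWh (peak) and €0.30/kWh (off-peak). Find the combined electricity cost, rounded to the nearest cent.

€14.81

Peak energy = 1.41 kW × 1.5 h × 14 = 29.61 kWh
Off-peak energy = 1.41 kW × 0.5 h × 14 = 9.87 kWh
Cost = 29.61 × €0.40 + 9.87 × €0.30 = €11.844 + €2.961 = €14.81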